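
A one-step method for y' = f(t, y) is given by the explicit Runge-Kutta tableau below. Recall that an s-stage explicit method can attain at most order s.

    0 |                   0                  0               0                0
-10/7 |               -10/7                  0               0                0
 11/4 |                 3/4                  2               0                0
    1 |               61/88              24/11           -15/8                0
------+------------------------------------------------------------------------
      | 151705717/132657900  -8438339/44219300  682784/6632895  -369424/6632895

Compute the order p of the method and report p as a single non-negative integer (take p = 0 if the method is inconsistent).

b = (151705717/132657900, -8438339/44219300, 682784/6632895, -369424/6632895)
c = (0, -10/7, 11/4, 1)
Ac = (0, 0, -20/7, -20385/2464)
Σ b_i: 151705717/132657900·1 + (-8438339/44219300)·1 + 682784/6632895·1 + (-369424/6632895)·1 = 1 ✓
b·c: (-8438339/44219300)·(-10/7) + 682784/6632895·11/4 + (-369424/6632895)·1 = 1/2 ✓
b·c²: (-8438339/44219300)·100/49 + 682784/6632895·121/16 + (-369424/6632895)·1 = 1/3 ✓
b·Ac: 682784/6632895·(-20/7) + (-369424/6632895)·(-20385/2464) = 1/6 ✓
b·c³: (-8438339/44219300)·(-1000/343) + 682784/6632895·1331/64 + (-369424/6632895)·1 = 81762731/30953510 ≠ 1/4 ⇒ order 3.
b·(c∘Ac): 682784/6632895·(-55/7) + (-369424/6632895)·(-20385/2464) = -923375/2653158 ≠ 1/8
b·Ac²: 682784/6632895·200/49 + (-369424/6632895)·(-671085/68992) = 71458909/74288424 ≠ 1/12
b·A²c: (-369424/6632895)·75/14 = -923560/3095351 ≠ 1/24

3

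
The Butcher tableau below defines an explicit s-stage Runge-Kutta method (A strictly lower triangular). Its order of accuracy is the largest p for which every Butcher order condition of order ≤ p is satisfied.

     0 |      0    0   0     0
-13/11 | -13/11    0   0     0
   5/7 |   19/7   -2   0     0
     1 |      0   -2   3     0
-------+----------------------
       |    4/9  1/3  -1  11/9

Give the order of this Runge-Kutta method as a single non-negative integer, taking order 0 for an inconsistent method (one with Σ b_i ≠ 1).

b = (4/9, 1/3, -1, 11/9)
c = (0, -13/11, 5/7, 1)
Ac = (0, 0, 26/11, 347/77)
Σ b_i: 4/9·1 + 1/3·1 + (-1)·1 + 11/9·1 = 1 ✓
b·c: 1/3·(-13/11) + (-1)·5/7 + 11/9·1 = 79/693 ≠ 1/2 ⇒ order 1.

1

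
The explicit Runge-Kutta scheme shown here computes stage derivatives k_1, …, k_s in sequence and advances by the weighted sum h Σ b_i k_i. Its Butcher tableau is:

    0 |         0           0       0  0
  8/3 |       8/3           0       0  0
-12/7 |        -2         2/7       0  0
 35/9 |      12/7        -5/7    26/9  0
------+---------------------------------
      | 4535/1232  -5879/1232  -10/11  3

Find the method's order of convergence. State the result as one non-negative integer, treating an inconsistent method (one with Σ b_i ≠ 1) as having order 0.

b = (4535/1232, -5879/1232, -10/11, 3)
c = (0, 8/3, -12/7, 35/9)
Ac = (0, 0, 16/21, -48/7)
Σ b_i: 4535/1232·1 + (-5879/1232)·1 + (-10/11)·1 + 3·1 = 1 ✓
b·c: (-5879/1232)·8/3 + (-10/11)·(-12/7) + 3·35/9 = 1/2 ✓
b·c²: (-5879/1232)·64/9 + (-10/11)·144/49 + 3·1225/81 = 127559/14553 ≠ 1/3 ⇒ order 2.
b·Ac: (-10/11)·16/21 + 3·(-48/7) = -4912/231 ≠ 1/6

2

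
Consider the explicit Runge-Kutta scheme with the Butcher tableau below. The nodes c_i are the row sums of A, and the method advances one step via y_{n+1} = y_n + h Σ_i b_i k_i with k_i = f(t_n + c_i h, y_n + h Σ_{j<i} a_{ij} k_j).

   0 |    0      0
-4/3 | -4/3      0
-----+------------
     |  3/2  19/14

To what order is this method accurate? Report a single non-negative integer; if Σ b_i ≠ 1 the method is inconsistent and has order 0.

b = (3/2, 19/14)
c = (0, -4/3)
Σ b_i: 3/2·1 + 19/14·1 = 20/7 ≠ 1 ⇒ order 0.

0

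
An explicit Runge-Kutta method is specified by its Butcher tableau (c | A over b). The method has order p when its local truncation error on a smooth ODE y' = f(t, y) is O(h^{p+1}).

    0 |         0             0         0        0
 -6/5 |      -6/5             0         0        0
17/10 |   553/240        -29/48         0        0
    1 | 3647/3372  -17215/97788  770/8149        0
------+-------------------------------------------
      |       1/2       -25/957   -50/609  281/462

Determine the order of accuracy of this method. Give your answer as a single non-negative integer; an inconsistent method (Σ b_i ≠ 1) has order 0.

b = (1/2, -25/957, -50/609, 281/462)
c = (0, -6/5, 17/10, 1)
Ac = (0, 0, 29/40, 209/562)
Σ b_i: 1/2·1 + (-25/957)·1 + (-50/609)·1 + 281/462·1 = 1 ✓
b·c: (-25/957)·(-6/5) + (-50/609)·17/10 + 281/462·1 = 1/2 ✓
b·c²: (-25/957)·36/25 + (-50/609)·289/100 + 281/462·1 = 1/3 ✓
b·Ac: (-50/609)·29/40 + 281/462·209/562 = 1/6 ✓
b·c³: (-25/957)·(-216/125) + (-50/609)·4913/1000 + 281/462·1 = 1/4 ✓
b·(c∘Ac): (-50/609)·493/400 + 281/462·209/562 = 1/8 ✓
b·Ac²: (-50/609)·(-87/100) + 281/462·11/562 = 1/12 ✓
b·A²c: 281/462·77/1124 = 1/24 ✓; 4 stages ⇒ order 4.

4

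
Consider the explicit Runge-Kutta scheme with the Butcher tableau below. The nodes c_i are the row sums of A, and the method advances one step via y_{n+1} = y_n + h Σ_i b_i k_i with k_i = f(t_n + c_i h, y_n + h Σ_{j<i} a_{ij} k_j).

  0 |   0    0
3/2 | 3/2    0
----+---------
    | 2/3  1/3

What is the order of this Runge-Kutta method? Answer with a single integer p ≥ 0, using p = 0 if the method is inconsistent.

b = (2/3, 1/3)
c = (0, 3/2)
Σ b_i: 2/3·1 + 1/3·1 = 1 ✓
b·c: 1/3·3/2 = 1/2 ✓; 2 stages ⇒ order 2.

2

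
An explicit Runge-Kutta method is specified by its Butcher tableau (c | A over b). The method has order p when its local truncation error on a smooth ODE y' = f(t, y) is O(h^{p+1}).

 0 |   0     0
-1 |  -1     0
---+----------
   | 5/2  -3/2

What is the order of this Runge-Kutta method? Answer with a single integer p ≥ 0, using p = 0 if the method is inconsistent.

b = (5/2, -3/2)
c = (0, -1)
Σ b_i: 5/2·1 + (-3/2)·1 = 1 ✓
b·c: (-3/2)·(-1) = 3/2 ≠ 1/2 ⇒ order 1.

1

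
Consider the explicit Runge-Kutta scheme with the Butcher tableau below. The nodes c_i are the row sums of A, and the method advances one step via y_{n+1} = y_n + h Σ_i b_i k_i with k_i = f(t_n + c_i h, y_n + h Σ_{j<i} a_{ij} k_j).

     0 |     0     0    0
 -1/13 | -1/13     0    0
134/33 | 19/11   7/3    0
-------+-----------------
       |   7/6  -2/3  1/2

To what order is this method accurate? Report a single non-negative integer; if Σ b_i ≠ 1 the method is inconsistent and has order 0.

b = (7/6, -2/3, 1/2)
c = (0, -1/13, 134/33)
Ac = (0, 0, -7/39)
Σ b_i: 7/6·1 + (-2/3)·1 + 1/2·1 = 1 ✓
b·c: (-2/3)·(-1/13) + 1/2·134/33 = 893/429 ≠ 1/2 ⇒ order 1.

1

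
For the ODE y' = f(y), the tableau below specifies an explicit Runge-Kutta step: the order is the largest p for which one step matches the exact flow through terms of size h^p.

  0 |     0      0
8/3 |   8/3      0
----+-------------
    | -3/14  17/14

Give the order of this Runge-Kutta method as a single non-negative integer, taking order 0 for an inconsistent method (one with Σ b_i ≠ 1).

b = (-3/14, 17/14)
c = (0, 8/3)
Σ b_i: (-3/14)·1 + 17/14·1 = 1 ✓
b·c: 17/14·8/3 = 68/21 ≠ 1/2 ⇒ order 1.

1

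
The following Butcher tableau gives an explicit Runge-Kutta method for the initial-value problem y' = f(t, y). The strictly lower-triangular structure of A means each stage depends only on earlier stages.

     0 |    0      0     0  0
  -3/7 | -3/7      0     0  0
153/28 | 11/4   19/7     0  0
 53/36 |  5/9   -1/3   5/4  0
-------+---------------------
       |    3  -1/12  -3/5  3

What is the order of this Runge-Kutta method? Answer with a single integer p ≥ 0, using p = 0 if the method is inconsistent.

0

b = (3, -1/12, -3/5, 3)
c = (0, -3/7, 153/28, 53/36)
Ac = (0, 0, -57/49, 781/112)
Σ b_i: 3·1 + (-1/12)·1 + (-3/5)·1 + 3·1 = 319/60 ≠ 1 ⇒ order 0.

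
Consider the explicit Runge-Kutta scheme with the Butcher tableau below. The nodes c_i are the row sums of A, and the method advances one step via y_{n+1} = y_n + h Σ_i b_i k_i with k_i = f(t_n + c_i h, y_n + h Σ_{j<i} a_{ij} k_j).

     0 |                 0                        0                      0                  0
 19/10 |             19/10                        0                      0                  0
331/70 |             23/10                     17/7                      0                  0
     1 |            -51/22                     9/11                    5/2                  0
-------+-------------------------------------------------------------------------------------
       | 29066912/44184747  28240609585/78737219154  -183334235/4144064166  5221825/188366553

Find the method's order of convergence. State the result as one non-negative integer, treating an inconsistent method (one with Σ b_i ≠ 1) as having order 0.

b = (29066912/44184747, 28240609585/78737219154, -183334235/4144064166, 5221825/188366553)
c = (0, 19/10, 331/70, 1)
Ac = (0, 0, 323/70, 20599/1540)
Σ b_i: 29066912/44184747·1 + 28240609585/78737219154·1 + (-183334235/4144064166)·1 + 5221825/188366553·1 = 1 ✓
b·c: 28240609585/78737219154·19/10 + (-183334235/4144064166)·331/70 + 5221825/188366553·1 = 1/2 ✓
b·c²: 28240609585/78737219154·361/100 + (-183334235/4144064166)·109561/4900 + 5221825/188366553·1 = 1/3 ✓
b·Ac: (-183334235/4144064166)·323/70 + 5221825/188366553·20599/1540 = 1/6 ✓
b·c³: 28240609585/78737219154·6859/1000 + (-183334235/4144064166)·36264691/343000 + 5221825/188366553·1 = -7128698527/3255718200 ≠ 1/4 ⇒ order 3.
b·(c∘Ac): (-183334235/4144064166)·106913/4900 + 5221825/188366553·20599/1540 = -5474515621/9209031480 ≠ 1/8
b·Ac²: (-183334235/4144064166)·6137/700 + 5221825/188366553·6344257/107800 = 1821987331/1465073190 ≠ 1/12
b·A²c: 5221825/188366553·323/28 = 240949925/753466212 ≠ 1/24

3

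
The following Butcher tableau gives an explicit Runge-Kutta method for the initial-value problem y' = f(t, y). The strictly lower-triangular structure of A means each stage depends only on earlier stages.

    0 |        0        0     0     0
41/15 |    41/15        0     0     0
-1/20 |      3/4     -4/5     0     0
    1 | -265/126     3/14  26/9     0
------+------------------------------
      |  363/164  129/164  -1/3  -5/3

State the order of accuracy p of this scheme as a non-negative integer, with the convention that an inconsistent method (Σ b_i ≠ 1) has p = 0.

b = (363/164, 129/164, -1/3, -5/3)
c = (0, 41/15, -1/20, 1)
Ac = (0, 0, -164/75, 139/315)
Σ b_i: 363/164·1 + 129/164·1 + (-1/3)·1 + (-5/3)·1 = 1 ✓
b·c: 129/164·41/15 + (-1/3)·(-1/20) + (-5/3)·1 = 1/2 ✓
b·c²: 129/164·1681/225 + (-1/3)·1/400 + (-5/3)·1 = 5051/1200 ≠ 1/3 ⇒ order 2.
b·Ac: (-1/3)·(-164/75) + (-5/3)·139/315 = -31/4725 ≠ 1/6

2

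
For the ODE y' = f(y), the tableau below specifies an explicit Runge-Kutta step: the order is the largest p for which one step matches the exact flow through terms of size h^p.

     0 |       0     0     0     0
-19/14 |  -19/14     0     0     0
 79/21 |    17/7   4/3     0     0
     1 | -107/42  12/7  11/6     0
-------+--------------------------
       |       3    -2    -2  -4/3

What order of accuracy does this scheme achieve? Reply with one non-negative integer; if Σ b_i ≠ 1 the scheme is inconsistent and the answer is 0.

0

b = (3, -2, -2, -4/3)
c = (0, -19/14, 79/21, 1)
Ac = (0, 0, -38/21, 4031/882)
Σ b_i: 3·1 + (-2)·1 + (-2)·1 + (-4/3)·1 = -7/3 ≠ 1 ⇒ order 0.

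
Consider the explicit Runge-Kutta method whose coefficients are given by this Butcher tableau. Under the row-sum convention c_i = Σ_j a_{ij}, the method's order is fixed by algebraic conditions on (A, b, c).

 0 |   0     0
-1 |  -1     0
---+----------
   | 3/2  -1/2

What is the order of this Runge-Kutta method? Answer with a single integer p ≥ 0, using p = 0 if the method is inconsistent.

2

b = (3/2, -1/2)
c = (0, -1)
Σ b_i: 3/2·1 + (-1/2)·1 = 1 ✓
b·c: (-1/2)·(-1) = 1/2 ✓; 2 stages ⇒ order 2.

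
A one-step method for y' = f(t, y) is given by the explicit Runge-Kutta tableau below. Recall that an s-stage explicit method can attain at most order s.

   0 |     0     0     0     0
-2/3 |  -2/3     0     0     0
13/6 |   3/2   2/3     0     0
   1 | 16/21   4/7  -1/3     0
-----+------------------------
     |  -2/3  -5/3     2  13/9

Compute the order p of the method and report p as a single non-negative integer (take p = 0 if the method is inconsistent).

0

b = (-2/3, -5/3, 2, 13/9)
c = (0, -2/3, 13/6, 1)
Ac = (0, 0, -4/9, -139/126)
Σ b_i: (-2/3)·1 + (-5/3)·1 + 2·1 + 13/9·1 = 10/9 ≠ 1 ⇒ order 0.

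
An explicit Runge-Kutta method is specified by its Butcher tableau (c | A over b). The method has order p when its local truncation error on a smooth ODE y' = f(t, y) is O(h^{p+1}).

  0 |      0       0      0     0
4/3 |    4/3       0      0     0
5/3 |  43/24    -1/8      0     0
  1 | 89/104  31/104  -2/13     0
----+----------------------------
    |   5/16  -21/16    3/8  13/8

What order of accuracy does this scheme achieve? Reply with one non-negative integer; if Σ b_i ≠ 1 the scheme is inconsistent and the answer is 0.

b = (5/16, -21/16, 3/8, 13/8)
c = (0, 4/3, 5/3, 1)
Ac = (0, 0, -1/6, 11/78)
Σ b_i: 5/16·1 + (-21/16)·1 + 3/8·1 + 13/8·1 = 1 ✓
b·c: (-21/16)·4/3 + 3/8·5/3 + 13/8·1 = 1/2 ✓
b·c²: (-21/16)·16/9 + 3/8·25/9 + 13/8·1 = 1/3 ✓
b·Ac: 3/8·(-1/6) + 13/8·11/78 = 1/6 ✓
b·c³: (-21/16)·64/27 + 3/8·125/27 + 13/8·1 = 1/4 ✓
b·(c∘Ac): 3/8·(-5/18) + 13/8·11/78 = 1/8 ✓
b·Ac²: 3/8·(-2/9) + 13/8·4/39 = 1/12 ✓
b·A²c: 13/8·1/39 = 1/24 ✓; 4 stages ⇒ order 4.

4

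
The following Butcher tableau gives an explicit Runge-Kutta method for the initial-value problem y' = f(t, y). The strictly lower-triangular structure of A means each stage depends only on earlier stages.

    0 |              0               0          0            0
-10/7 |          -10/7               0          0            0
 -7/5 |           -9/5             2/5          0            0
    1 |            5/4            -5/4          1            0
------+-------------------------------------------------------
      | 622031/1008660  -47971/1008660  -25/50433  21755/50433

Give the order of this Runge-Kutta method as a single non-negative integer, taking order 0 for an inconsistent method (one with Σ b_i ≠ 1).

3

b = (622031/1008660, -47971/1008660, -25/50433, 21755/50433)
c = (0, -10/7, -7/5, 1)
Ac = (0, 0, -4/7, 27/70)
Σ b_i: 622031/1008660·1 + (-47971/1008660)·1 + (-25/50433)·1 + 21755/50433·1 = 1 ✓
b·c: (-47971/1008660)·(-10/7) + (-25/50433)·(-7/5) + 21755/50433·1 = 1/2 ✓
b·c²: (-47971/1008660)·100/49 + (-25/50433)·49/25 + 21755/50433·1 = 1/3 ✓
b·Ac: (-25/50433)·(-4/7) + 21755/50433·27/70 = 1/6 ✓
b·c³: (-47971/1008660)·(-1000/343) + (-25/50433)·(-343/125) + 21755/50433·1 = 336192/588385 ≠ 1/4 ⇒ order 3.
b·(c∘Ac): (-25/50433)·4/5 + 21755/50433·27/70 = 117197/706062 ≠ 1/8
b·Ac²: (-25/50433)·40/49 + 21755/50433·(-724/1225) = -150244/588385 ≠ 1/12
b·A²c: 21755/50433·(-4/7) = -87020/353031 ≠ 1/24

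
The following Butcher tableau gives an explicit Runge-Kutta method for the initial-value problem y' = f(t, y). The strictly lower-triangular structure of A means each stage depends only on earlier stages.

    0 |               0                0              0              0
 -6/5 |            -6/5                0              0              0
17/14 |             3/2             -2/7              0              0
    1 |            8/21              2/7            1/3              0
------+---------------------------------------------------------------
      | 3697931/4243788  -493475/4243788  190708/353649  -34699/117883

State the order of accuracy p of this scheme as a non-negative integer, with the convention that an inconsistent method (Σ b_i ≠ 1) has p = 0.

b = (3697931/4243788, -493475/4243788, 190708/353649, -34699/117883)
c = (0, -6/5, 17/14, 1)
Ac = (0, 0, 12/35, 13/210)
Σ b_i: 3697931/4243788·1 + (-493475/4243788)·1 + 190708/353649·1 + (-34699/117883)·1 = 1 ✓
b·c: (-493475/4243788)·(-6/5) + 190708/353649·17/14 + (-34699/117883)·1 = 1/2 ✓
b·c²: (-493475/4243788)·36/25 + 190708/353649·289/196 + (-34699/117883)·1 = 1/3 ✓
b·Ac: 190708/353649·12/35 + (-34699/117883)·13/210 = 1/6 ✓
b·c³: (-493475/4243788)·(-216/125) + 190708/353649·4913/2744 + (-34699/117883)·1 = 3084169/3536490 ≠ 1/4 ⇒ order 3.
b·(c∘Ac): 190708/353649·102/245 + (-34699/117883)·13/210 = 729527/3536490 ≠ 1/8
b·Ac²: 190708/353649·(-72/175) + (-34699/117883)·13273/14700 = -24143633/49510860 ≠ 1/12
b·A²c: (-34699/117883)·4/35 = -19828/589415 ≠ 1/24

3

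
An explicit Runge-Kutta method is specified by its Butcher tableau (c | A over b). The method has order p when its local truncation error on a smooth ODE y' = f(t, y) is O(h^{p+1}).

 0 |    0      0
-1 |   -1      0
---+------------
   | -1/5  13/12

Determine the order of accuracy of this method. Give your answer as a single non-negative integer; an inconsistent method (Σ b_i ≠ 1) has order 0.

0

b = (-1/5, 13/12)
c = (0, -1)
Σ b_i: (-1/5)·1 + 13/12·1 = 53/60 ≠ 1 ⇒ order 0.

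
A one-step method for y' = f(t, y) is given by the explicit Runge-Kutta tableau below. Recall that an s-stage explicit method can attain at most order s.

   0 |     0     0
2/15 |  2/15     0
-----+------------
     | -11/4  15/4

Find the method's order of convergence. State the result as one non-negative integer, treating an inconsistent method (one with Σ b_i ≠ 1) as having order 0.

2

b = (-11/4, 15/4)
c = (0, 2/15)
Σ b_i: (-11/4)·1 + 15/4·1 = 1 ✓
b·c: 15/4·2/15 = 1/2 ✓; 2 stages ⇒ order 2.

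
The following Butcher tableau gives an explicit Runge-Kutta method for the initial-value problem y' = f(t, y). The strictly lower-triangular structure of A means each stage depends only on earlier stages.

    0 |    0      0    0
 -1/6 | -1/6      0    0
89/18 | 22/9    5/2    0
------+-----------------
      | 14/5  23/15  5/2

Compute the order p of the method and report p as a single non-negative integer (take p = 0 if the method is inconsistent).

0

b = (14/5, 23/15, 5/2)
c = (0, -1/6, 89/18)
Ac = (0, 0, -5/12)
Σ b_i: 14/5·1 + 23/15·1 + 5/2·1 = 41/6 ≠ 1 ⇒ order 0.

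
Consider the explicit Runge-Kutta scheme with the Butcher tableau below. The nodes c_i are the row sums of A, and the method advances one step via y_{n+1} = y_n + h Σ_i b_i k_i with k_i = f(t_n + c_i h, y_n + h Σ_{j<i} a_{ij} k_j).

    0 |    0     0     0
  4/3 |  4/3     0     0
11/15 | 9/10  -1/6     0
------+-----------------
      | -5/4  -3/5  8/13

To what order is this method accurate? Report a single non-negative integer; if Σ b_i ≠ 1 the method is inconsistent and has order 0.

b = (-5/4, -3/5, 8/13)
c = (0, 4/3, 11/15)
Ac = (0, 0, -2/9)
Σ b_i: (-5/4)·1 + (-3/5)·1 + 8/13·1 = -321/260 ≠ 1 ⇒ order 0.

0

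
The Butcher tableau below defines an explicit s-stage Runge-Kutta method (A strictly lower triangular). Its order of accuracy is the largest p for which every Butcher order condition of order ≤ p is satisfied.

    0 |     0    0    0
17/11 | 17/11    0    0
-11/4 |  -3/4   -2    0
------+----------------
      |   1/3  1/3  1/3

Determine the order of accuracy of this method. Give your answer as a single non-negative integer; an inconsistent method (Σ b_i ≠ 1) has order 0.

1

b = (1/3, 1/3, 1/3)
c = (0, 17/11, -11/4)
Ac = (0, 0, -34/11)
Σ b_i: 1/3·1 + 1/3·1 + 1/3·1 = 1 ✓
b·c: 1/3·17/11 + 1/3·(-11/4) = -53/132 ≠ 1/2 ⇒ order 1.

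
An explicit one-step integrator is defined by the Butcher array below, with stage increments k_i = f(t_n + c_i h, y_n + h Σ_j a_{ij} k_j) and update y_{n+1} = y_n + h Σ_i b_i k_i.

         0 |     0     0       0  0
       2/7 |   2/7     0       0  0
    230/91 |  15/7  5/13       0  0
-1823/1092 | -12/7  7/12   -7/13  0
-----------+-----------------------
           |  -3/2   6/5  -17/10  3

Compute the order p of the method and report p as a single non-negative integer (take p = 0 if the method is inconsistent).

b = (-3/2, 6/5, -17/10, 3)
c = (0, 2/7, 230/91, -1823/1092)
Ac = (0, 0, 10/91, -1211/1014)
Σ b_i: (-3/2)·1 + 6/5·1 + (-17/10)·1 + 3·1 = 1 ✓
b·c: 6/5·2/7 + (-17/10)·230/91 + 3·(-1823/1092) = -16311/1820 ≠ 1/2 ⇒ order 1.

1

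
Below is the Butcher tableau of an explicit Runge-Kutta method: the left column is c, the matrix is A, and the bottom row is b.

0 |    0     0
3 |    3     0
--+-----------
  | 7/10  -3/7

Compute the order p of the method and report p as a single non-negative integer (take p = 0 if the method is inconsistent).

0

b = (7/10, -3/7)
c = (0, 3)
Σ b_i: 7/10·1 + (-3/7)·1 = 19/70 ≠ 1 ⇒ order 0.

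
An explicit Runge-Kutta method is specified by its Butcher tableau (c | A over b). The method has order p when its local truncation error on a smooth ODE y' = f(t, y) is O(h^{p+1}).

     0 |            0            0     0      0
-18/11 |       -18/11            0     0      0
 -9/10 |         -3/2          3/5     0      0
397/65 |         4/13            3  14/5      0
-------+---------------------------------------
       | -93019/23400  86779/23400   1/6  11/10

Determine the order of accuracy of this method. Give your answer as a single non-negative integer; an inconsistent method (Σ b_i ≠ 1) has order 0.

b = (-93019/23400, 86779/23400, 1/6, 11/10)
c = (0, -18/11, -9/10, 397/65)
Ac = (0, 0, -54/55, -2043/275)
Σ b_i: (-93019/23400)·1 + 86779/23400·1 + 1/6·1 + 11/10·1 = 1 ✓
b·c: 86779/23400·(-18/11) + 1/6·(-9/10) + 11/10·397/65 = 1/2 ✓
b·c²: 86779/23400·324/121 + 1/6·81/100 + 11/10·157609/4225 = 94993981/1859000 ≠ 1/3 ⇒ order 2.
b·Ac: 1/6·(-54/55) + 11/10·(-2043/275) = -22923/2750 ≠ 1/6

2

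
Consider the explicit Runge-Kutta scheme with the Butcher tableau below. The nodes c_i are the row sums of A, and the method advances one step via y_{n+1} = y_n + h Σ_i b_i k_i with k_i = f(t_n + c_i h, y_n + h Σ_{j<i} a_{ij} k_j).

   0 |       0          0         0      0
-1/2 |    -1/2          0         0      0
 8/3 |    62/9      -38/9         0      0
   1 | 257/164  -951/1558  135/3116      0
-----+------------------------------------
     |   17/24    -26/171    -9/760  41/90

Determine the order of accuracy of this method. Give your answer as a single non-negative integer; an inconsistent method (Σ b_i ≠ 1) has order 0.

4

b = (17/24, -26/171, -9/760, 41/90)
c = (0, -1/2, 8/3, 1)
Ac = (0, 0, 19/9, 69/164)
Σ b_i: 17/24·1 + (-26/171)·1 + (-9/760)·1 + 41/90·1 = 1 ✓
b·c: (-26/171)·(-1/2) + (-9/760)·8/3 + 41/90·1 = 1/2 ✓
b·c²: (-26/171)·1/4 + (-9/760)·64/9 + 41/90·1 = 1/3 ✓
b·Ac: (-9/760)·19/9 + 41/90·69/164 = 1/6 ✓
b·c³: (-26/171)·(-1/8) + (-9/760)·512/27 + 41/90·1 = 1/4 ✓
b·(c∘Ac): (-9/760)·152/27 + 41/90·69/164 = 1/8 ✓
b·Ac²: (-9/760)·(-19/18) + 41/90·51/328 = 1/12 ✓
b·A²c: 41/90·15/164 = 1/24 ✓; 4 stages ⇒ order 4.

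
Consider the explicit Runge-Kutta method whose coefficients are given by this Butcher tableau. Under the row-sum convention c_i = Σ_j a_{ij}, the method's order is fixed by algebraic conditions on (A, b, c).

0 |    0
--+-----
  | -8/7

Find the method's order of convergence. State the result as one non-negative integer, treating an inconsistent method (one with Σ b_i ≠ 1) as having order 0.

b = (-8/7)
c = (0)
Σ b_i: (-8/7)·1 = -8/7 ≠ 1 ⇒ order 0.

0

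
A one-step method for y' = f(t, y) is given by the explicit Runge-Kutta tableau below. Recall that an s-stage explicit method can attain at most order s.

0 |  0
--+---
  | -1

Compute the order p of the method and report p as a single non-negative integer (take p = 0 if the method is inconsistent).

b = (-1)
c = (0)
Σ b_i: (-1)·1 = -1 ≠ 1 ⇒ order 0.

0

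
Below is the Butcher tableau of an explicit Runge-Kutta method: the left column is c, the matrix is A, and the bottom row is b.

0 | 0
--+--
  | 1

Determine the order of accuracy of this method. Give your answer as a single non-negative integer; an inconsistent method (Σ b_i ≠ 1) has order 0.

1

b = (1)
c = (0)
Σ b_i: 1·1 = 1 ✓; 1 stage ⇒ order 1.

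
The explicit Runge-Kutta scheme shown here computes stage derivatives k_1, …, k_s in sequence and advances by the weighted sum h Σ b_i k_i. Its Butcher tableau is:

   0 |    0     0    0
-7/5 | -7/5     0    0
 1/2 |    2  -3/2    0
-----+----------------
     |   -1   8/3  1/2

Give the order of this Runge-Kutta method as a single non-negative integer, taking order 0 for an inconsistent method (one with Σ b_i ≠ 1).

b = (-1, 8/3, 1/2)
c = (0, -7/5, 1/2)
Ac = (0, 0, 21/10)
Σ b_i: (-1)·1 + 8/3·1 + 1/2·1 = 13/6 ≠ 1 ⇒ order 0.

0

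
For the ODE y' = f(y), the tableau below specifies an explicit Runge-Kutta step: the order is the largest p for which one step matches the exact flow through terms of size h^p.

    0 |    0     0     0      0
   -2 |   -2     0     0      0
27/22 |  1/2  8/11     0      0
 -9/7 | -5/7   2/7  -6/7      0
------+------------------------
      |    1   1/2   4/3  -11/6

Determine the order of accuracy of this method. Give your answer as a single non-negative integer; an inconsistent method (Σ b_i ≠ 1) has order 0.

b = (1, 1/2, 4/3, -11/6)
c = (0, -2, 27/22, -9/7)
Ac = (0, 0, -16/11, -125/77)
Σ b_i: 1·1 + 1/2·1 + 4/3·1 + (-11/6)·1 = 1 ✓
b·c: 1/2·(-2) + 4/3·27/22 + (-11/6)·(-9/7) = 461/154 ≠ 1/2 ⇒ order 1.

1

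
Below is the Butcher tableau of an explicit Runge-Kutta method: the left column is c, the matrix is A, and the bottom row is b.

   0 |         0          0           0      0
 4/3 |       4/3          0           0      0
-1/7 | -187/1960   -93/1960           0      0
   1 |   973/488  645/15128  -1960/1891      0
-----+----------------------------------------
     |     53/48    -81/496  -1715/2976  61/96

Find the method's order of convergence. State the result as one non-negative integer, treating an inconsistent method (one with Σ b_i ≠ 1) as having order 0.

4

b = (53/48, -81/496, -1715/2976, 61/96)
c = (0, 4/3, -1/7, 1)
Ac = (0, 0, -31/490, 25/122)
Σ b_i: 53/48·1 + (-81/496)·1 + (-1715/2976)·1 + 61/96·1 = 1 ✓
b·c: (-81/496)·4/3 + (-1715/2976)·(-1/7) + 61/96·1 = 1/2 ✓
b·c²: (-81/496)·16/9 + (-1715/2976)·1/49 + 61/96·1 = 1/3 ✓
b·Ac: (-1715/2976)·(-31/490) + 61/96·25/122 = 1/6 ✓
b·c³: (-81/496)·64/27 + (-1715/2976)·(-1/343) + 61/96·1 = 1/4 ✓
b·(c∘Ac): (-1715/2976)·31/3430 + 61/96·25/122 = 1/8 ✓
b·Ac²: (-1715/2976)·(-62/735) + 61/96·10/183 = 1/12 ✓
b·A²c: 61/96·4/61 = 1/24 ✓; 4 stages ⇒ order 4.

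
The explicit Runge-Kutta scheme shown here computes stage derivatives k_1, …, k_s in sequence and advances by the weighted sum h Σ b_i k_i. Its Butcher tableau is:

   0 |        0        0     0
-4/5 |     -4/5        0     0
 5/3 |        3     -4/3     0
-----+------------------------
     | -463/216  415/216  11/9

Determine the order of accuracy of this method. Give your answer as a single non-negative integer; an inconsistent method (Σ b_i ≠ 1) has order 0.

b = (-463/216, 415/216, 11/9)
c = (0, -4/5, 5/3)
Ac = (0, 0, 16/15)
Σ b_i: (-463/216)·1 + 415/216·1 + 11/9·1 = 1 ✓
b·c: 415/216·(-4/5) + 11/9·5/3 = 1/2 ✓
b·c²: 415/216·16/25 + 11/9·25/9 = 1873/405 ≠ 1/3 ⇒ order 2.
b·Ac: 11/9·16/15 = 176/135 ≠ 1/6

2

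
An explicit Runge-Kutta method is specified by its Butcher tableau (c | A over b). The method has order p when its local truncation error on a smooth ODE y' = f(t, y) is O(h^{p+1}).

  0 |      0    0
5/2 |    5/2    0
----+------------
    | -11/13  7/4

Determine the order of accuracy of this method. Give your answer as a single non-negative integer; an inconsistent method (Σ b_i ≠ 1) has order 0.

0

b = (-11/13, 7/4)
c = (0, 5/2)
Σ b_i: (-11/13)·1 + 7/4·1 = 47/52 ≠ 1 ⇒ order 0.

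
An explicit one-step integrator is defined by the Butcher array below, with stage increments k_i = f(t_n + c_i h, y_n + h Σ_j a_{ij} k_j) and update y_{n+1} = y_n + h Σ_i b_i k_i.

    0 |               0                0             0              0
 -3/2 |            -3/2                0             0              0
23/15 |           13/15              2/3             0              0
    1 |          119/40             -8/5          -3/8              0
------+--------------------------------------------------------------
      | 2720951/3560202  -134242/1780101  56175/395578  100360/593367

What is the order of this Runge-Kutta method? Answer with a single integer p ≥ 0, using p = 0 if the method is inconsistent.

b = (2720951/3560202, -134242/1780101, 56175/395578, 100360/593367)
c = (0, -3/2, 23/15, 1)
Ac = (0, 0, -1, 73/40)
Σ b_i: 2720951/3560202·1 + (-134242/1780101)·1 + 56175/395578·1 + 100360/593367·1 = 1 ✓
b·c: (-134242/1780101)·(-3/2) + 56175/395578·23/15 + 100360/593367·1 = 1/2 ✓
b·c²: (-134242/1780101)·9/4 + 56175/395578·529/225 + 100360/593367·1 = 1/3 ✓
b·Ac: 56175/395578·(-1) + 100360/593367·73/40 = 1/6 ✓
b·c³: (-134242/1780101)·(-27/8) + 56175/395578·12167/3375 + 100360/593367·1 = 33309101/35602020 ≠ 1/4 ⇒ order 3.
b·(c∘Ac): 56175/395578·(-23/15) + 100360/593367·73/40 = 107909/1186734 ≠ 1/8
b·Ac²: 56175/395578·3/2 + 100360/593367·(-2689/600) = -19403179/35602020 ≠ 1/12
b·A²c: 100360/593367·3/8 = 12545/197789 ≠ 1/24

3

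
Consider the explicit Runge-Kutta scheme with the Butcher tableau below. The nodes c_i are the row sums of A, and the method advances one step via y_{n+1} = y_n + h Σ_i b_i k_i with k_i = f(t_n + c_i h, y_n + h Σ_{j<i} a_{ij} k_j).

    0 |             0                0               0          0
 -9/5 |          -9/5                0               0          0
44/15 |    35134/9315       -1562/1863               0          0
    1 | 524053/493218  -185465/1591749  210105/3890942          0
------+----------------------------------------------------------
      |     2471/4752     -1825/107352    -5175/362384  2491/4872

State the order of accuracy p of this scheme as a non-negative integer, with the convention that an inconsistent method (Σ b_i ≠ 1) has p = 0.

4

b = (2471/4752, -1825/107352, -5175/362384, 2491/4872)
c = (0, -9/5, 44/15, 1)
Ac = (0, 0, 1562/1035, 917/2491)
Σ b_i: 2471/4752·1 + (-1825/107352)·1 + (-5175/362384)·1 + 2491/4872·1 = 1 ✓
b·c: (-1825/107352)·(-9/5) + (-5175/362384)·44/15 + 2491/4872·1 = 1/2 ✓
b·c²: (-1825/107352)·81/25 + (-5175/362384)·1936/225 + 2491/4872·1 = 1/3 ✓
b·Ac: (-5175/362384)·1562/1035 + 2491/4872·917/2491 = 1/6 ✓
b·c³: (-1825/107352)·(-729/125) + (-5175/362384)·85184/3375 + 2491/4872·1 = 1/4 ✓
b·(c∘Ac): (-5175/362384)·68728/15525 + 2491/4872·917/2491 = 1/8 ✓
b·Ac²: (-5175/362384)·(-1562/575) + 2491/4872·217/2491 = 1/12 ✓
b·A²c: 2491/4872·203/2491 = 1/24 ✓; 4 stages ⇒ order 4.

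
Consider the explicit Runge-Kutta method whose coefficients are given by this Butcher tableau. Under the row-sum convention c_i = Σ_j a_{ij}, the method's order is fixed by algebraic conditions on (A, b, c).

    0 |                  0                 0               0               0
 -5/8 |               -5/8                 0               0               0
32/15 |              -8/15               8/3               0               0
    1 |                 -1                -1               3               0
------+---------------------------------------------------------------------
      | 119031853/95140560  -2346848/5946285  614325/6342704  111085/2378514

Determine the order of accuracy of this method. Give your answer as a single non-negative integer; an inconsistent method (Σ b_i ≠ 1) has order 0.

b = (119031853/95140560, -2346848/5946285, 614325/6342704, 111085/2378514)
c = (0, -5/8, 32/15, 1)
Ac = (0, 0, -5/3, 281/40)
Σ b_i: 119031853/95140560·1 + (-2346848/5946285)·1 + 614325/6342704·1 + 111085/2378514·1 = 1 ✓
b·c: (-2346848/5946285)·(-5/8) + 614325/6342704·32/15 + 111085/2378514·1 = 1/2 ✓
b·c²: (-2346848/5946285)·25/64 + 614325/6342704·1024/225 + 111085/2378514·1 = 1/3 ✓
b·Ac: 614325/6342704·(-5/3) + 111085/2378514·281/40 = 1/6 ✓
b·c³: (-2346848/5946285)·(-125/512) + 614325/6342704·32768/3375 + 111085/2378514·1 = 309235013/285421680 ≠ 1/4 ⇒ order 3.
b·(c∘Ac): 614325/6342704·(-32/9) + 111085/2378514·281/40 = -309823/19028112 ≠ 1/8
b·Ac²: 614325/6342704·25/24 + 111085/2378514·63661/4800 = 205591039/285421680 ≠ 1/12
b·A²c: 111085/2378514·(-5) = -555425/2378514 ≠ 1/24

3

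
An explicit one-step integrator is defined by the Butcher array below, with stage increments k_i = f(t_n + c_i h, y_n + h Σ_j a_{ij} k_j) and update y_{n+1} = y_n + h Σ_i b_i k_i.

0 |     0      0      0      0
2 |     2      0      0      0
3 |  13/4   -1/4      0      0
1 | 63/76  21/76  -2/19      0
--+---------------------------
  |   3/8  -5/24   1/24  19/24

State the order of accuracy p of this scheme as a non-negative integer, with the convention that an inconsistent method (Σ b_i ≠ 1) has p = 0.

4

b = (3/8, -5/24, 1/24, 19/24)
c = (0, 2, 3, 1)
Ac = (0, 0, -1/2, 9/38)
Σ b_i: 3/8·1 + (-5/24)·1 + 1/24·1 + 19/24·1 = 1 ✓
b·c: (-5/24)·2 + 1/24·3 + 19/24·1 = 1/2 ✓
b·c²: (-5/24)·4 + 1/24·9 + 19/24·1 = 1/3 ✓
b·Ac: 1/24·(-1/2) + 19/24·9/38 = 1/6 ✓
b·c³: (-5/24)·8 + 1/24·27 + 19/24·1 = 1/4 ✓
b·(c∘Ac): 1/24·(-3/2) + 19/24·9/38 = 1/8 ✓
b·Ac²: 1/24·(-1) + 19/24·3/19 = 1/12 ✓
b·A²c: 19/24·1/19 = 1/24 ✓; 4 stages ⇒ order 4.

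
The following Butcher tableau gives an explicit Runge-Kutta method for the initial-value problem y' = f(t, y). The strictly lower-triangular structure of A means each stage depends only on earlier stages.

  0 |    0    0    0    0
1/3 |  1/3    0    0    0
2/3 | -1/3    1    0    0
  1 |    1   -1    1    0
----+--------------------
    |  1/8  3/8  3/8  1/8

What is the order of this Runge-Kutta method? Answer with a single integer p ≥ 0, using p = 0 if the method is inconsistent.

b = (1/8, 3/8, 3/8, 1/8)
c = (0, 1/3, 2/3, 1)
Ac = (0, 0, 1/3, 1/3)
Σ b_i: 1/8·1 + 3/8·1 + 3/8·1 + 1/8·1 = 1 ✓
b·c: 3/8·1/3 + 3/8·2/3 + 1/8·1 = 1/2 ✓
b·c²: 3/8·1/9 + 3/8·4/9 + 1/8·1 = 1/3 ✓
b·Ac: 3/8·1/3 + 1/8·1/3 = 1/6 ✓
b·c³: 3/8·1/27 + 3/8·8/27 + 1/8·1 = 1/4 ✓
b·(c∘Ac): 3/8·2/9 + 1/8·1/3 = 1/8 ✓
b·Ac²: 3/8·1/9 + 1/8·1/3 = 1/12 ✓
b·A²c: 1/8·1/3 = 1/24 ✓; 4 stages ⇒ order 4.

4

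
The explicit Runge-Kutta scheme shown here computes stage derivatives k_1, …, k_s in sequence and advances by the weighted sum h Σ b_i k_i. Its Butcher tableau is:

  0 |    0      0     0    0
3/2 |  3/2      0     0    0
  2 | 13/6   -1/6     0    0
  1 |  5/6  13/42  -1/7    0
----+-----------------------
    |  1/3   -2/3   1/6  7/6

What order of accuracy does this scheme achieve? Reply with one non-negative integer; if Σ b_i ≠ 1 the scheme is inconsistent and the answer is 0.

b = (1/3, -2/3, 1/6, 7/6)
c = (0, 3/2, 2, 1)
Ac = (0, 0, -1/4, 5/28)
Σ b_i: 1/3·1 + (-2/3)·1 + 1/6·1 + 7/6·1 = 1 ✓
b·c: (-2/3)·3/2 + 1/6·2 + 7/6·1 = 1/2 ✓
b·c²: (-2/3)·9/4 + 1/6·4 + 7/6·1 = 1/3 ✓
b·Ac: 1/6·(-1/4) + 7/6·5/28 = 1/6 ✓
b·c³: (-2/3)·27/8 + 1/6·8 + 7/6·1 = 1/4 ✓
b·(c∘Ac): 1/6·(-1/2) + 7/6·5/28 = 1/8 ✓
b·Ac²: 1/6·(-3/8) + 7/6·1/8 = 1/12 ✓
b·A²c: 7/6·1/28 = 1/24 ✓; 4 stages ⇒ order 4.

4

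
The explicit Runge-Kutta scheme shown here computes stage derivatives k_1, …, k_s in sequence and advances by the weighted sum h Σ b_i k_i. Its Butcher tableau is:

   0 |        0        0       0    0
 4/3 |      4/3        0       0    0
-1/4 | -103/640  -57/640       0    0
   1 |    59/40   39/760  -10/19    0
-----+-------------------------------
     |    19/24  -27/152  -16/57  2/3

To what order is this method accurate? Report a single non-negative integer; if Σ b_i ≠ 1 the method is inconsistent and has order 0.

b = (19/24, -27/152, -16/57, 2/3)
c = (0, 4/3, -1/4, 1)
Ac = (0, 0, -19/160, 1/5)
Σ b_i: 19/24·1 + (-27/152)·1 + (-16/57)·1 + 2/3·1 = 1 ✓
b·c: (-27/152)·4/3 + (-16/57)·(-1/4) + 2/3·1 = 1/2 ✓
b·c²: (-27/152)·16/9 + (-16/57)·1/16 + 2/3·1 = 1/3 ✓
b·Ac: (-16/57)·(-19/160) + 2/3·1/5 = 1/6 ✓
b·c³: (-27/152)·64/27 + (-16/57)·(-1/64) + 2/3·1 = 1/4 ✓
b·(c∘Ac): (-16/57)·19/640 + 2/3·1/5 = 1/8 ✓
b·Ac²: (-16/57)·(-19/120) + 2/3·7/120 = 1/12 ✓
b·A²c: 2/3·1/16 = 1/24 ✓; 4 stages ⇒ order 4.

4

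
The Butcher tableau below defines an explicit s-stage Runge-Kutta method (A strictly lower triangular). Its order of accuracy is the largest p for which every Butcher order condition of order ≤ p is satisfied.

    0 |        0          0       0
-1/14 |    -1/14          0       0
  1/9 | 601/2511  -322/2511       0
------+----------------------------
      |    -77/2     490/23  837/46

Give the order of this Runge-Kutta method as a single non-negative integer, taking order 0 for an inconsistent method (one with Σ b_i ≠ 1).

b = (-77/2, 490/23, 837/46)
c = (0, -1/14, 1/9)
Ac = (0, 0, 23/2511)
Σ b_i: (-77/2)·1 + 490/23·1 + 837/46·1 = 1 ✓
b·c: 490/23·(-1/14) + 837/46·1/9 = 1/2 ✓
b·c²: 490/23·1/196 + 837/46·1/81 = 1/3 ✓
b·Ac: 837/46·23/2511 = 1/6 ✓; 3 stages ⇒ order 3.

3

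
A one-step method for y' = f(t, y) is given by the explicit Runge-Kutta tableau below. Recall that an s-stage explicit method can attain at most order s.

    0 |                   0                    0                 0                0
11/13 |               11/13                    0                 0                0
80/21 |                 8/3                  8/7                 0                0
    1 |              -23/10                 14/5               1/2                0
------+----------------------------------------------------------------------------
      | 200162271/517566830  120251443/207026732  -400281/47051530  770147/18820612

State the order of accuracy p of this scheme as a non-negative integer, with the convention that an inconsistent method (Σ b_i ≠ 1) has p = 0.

b = (200162271/517566830, 120251443/207026732, -400281/47051530, 770147/18820612)
c = (0, 11/13, 80/21, 1)
Ac = (0, 0, 88/91, 5834/1365)
Σ b_i: 200162271/517566830·1 + 120251443/207026732·1 + (-400281/47051530)·1 + 770147/18820612·1 = 1 ✓
b·c: 120251443/207026732·11/13 + (-400281/47051530)·80/21 + 770147/18820612·1 = 1/2 ✓
b·c²: 120251443/207026732·121/169 + (-400281/47051530)·6400/441 + 770147/18820612·1 = 1/3 ✓
b·Ac: (-400281/47051530)·88/91 + 770147/18820612·5834/1365 = 1/6 ✓
b·c³: 120251443/207026732·1331/2197 + (-400281/47051530)·512000/9261 + 770147/18820612·1 = -85345859/1101005802 ≠ 1/4 ⇒ order 3.
b·(c∘Ac): (-400281/47051530)·7040/1911 + 770147/18820612·5834/1365 = 263421497/1835009670 ≠ 1/8
b·Ac²: (-400281/47051530)·968/1183 + 770147/18820612·3451054/372645 = 2867030123/7707040614 ≠ 1/12
b·A²c: 770147/18820612·44/91 = 1210231/61166989 ≠ 1/24

3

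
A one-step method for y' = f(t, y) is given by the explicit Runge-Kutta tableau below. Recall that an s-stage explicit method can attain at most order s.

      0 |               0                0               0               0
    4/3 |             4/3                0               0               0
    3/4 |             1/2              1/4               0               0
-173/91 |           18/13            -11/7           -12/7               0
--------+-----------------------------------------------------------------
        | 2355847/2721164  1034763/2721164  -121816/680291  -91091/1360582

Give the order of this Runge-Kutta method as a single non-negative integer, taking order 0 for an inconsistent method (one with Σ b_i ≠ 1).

b = (2355847/2721164, 1034763/2721164, -121816/680291, -91091/1360582)
c = (0, 4/3, 3/4, -173/91)
Ac = (0, 0, 1/3, -71/21)
Σ b_i: 2355847/2721164·1 + 1034763/2721164·1 + (-121816/680291)·1 + (-91091/1360582)·1 = 1 ✓
b·c: 1034763/2721164·4/3 + (-121816/680291)·3/4 + (-91091/1360582)·(-173/91) = 1/2 ✓
b·c²: 1034763/2721164·16/9 + (-121816/680291)·9/16 + (-91091/1360582)·29929/8281 = 1/3 ✓
b·Ac: (-121816/680291)·1/3 + (-91091/1360582)·(-71/21) = 1/6 ✓
b·c³: 1034763/2721164·64/27 + (-121816/680291)·27/64 + (-91091/1360582)·(-5177717/753571) = 5731301089/4457266632 ≠ 1/4 ⇒ order 3.
b·(c∘Ac): (-121816/680291)·1/4 + (-91091/1360582)·12283/1911 = -1939193/4081746 ≠ 1/8
b·Ac²: (-121816/680291)·4/9 + (-91091/1360582)·(-947/252) = 8425199/48980952 ≠ 1/12
b·A²c: (-91091/1360582)·(-4/7) = 26026/680291 ≠ 1/24

3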